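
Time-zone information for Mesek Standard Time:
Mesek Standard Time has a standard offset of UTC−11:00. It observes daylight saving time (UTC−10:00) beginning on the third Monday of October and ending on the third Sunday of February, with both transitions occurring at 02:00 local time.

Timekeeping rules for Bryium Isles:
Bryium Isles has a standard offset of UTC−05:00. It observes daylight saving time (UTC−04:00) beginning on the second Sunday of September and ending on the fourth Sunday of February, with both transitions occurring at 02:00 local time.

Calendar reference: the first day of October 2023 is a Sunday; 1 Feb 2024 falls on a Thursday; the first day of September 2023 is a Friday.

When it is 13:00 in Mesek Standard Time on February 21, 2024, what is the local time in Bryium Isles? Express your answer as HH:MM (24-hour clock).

1 October 2023 is a Sunday, so the first Monday is October 2 and the third is October 16.
1 February 2024 is a Thursday, so the first Sunday is February 4 and the third is February 18.
February 21, 2024 does not fall between 16 October 2023 and 18 February 2024, so daylight saving is not in effect and Mesek Standard Time is at UTC−11:00.
13:00 Mesek Standard Time + 11h = 00:00 UTC (rolling into the next day, 22 February 2024).
1 September 2023 is a Friday, so the first Sunday is September 3 and the second is September 10.
1 February 2024 is a Thursday, so the first Sunday is February 4 and the fourth is February 25.
At the standard offset (UTC−05:00), 00:00 UTC − 5h = 19:00 Bryium Isles standard time (rolling into the previous day, 21 February 2024).
The standard-time date in Bryium Isles, February 21, 2024, lies within the daylight-saving period (10 September 2023 – 25 February 2024), so Bryium Isles is on daylight time, UTC−04:00.
00:00 UTC − 4h = 20:00 Bryium Isles (rolling into the previous day, 21 February 2024).

20:00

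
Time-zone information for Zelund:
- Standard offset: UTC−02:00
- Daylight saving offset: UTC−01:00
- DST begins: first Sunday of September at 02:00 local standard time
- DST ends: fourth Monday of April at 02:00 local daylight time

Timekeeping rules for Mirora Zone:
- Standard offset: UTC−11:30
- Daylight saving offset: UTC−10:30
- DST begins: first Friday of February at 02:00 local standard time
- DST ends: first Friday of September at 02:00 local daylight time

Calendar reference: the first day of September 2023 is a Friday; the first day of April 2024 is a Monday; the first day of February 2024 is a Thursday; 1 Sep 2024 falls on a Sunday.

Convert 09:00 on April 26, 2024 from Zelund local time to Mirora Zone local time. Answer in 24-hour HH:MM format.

00:30

1 September 2023 is a Friday, so the first Sunday is September 3.
1 April 2024 is a Monday, so the first Monday is April 1 and the fourth is April 22.
April 26, 2024 does not fall between 3 September 2023 and 22 April 2024, so daylight saving is not in effect and Zelund is at UTC−02:00.
09:00 Zelund + 2h = 11:00 UTC.
1 February 2024 is a Thursday, so the first Friday is February 2.
1 September 2024 is a Sunday, so the first Friday is September 6.
At the standard offset (UTC−11:30), 11:00 UTC − 11h30m = 23:30 Mirora Zone standard time (rolling into the previous day, 25 April 2024).
Daylight saving runs 2 February – 6 September; the standard-time date in Mirora Zone, April 25, 2024, is inside that window, so Mirora Zone is at UTC−10:30.
11:00 UTC − 10h30m = 00:30 Mirora Zone.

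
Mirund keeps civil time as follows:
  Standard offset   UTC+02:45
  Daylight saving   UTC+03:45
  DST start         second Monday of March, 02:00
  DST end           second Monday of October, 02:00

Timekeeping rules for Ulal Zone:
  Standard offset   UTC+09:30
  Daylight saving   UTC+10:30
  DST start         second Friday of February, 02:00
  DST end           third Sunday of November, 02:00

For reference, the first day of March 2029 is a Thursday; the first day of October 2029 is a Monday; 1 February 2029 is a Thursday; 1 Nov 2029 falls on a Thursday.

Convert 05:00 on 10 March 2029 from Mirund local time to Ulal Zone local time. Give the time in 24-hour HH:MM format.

1 March 2029 is a Thursday, so the first Monday is March 5 and the second is March 12.
1 October 2029 is a Monday, so the first Monday is October 1 and the second is October 8.
10 March 2029 is outside the daylight-saving period (12 March – 8 October), so Mirund is on standard time, UTC+02:45.
05:00 Mirund − 2h45m = 02:15 UTC.
1 February 2029 is a Thursday, so the first Friday is February 2 and the second is February 9.
1 November 2029 is a Thursday, so the first Sunday is November 4 and the third is November 18.
At the standard offset (UTC+09:30), 02:15 UTC + 9h30m = 11:45 Ulal Zone standard time.
The standard-time date in Ulal Zone, 10 March 2029, lies within the daylight-saving period (9 February – 18 November), so Ulal Zone is on daylight time, UTC+10:30.
02:15 UTC + 10h30m = 12:45 Ulal Zone.

12:45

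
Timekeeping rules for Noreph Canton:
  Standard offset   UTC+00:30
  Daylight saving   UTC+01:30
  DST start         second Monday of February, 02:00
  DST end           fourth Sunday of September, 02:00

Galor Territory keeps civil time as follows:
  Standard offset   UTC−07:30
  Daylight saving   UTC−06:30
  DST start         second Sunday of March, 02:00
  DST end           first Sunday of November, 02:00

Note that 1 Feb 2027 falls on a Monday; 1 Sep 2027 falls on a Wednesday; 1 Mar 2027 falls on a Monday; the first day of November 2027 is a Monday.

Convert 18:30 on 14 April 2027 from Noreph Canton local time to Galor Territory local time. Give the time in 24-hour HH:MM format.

1 February 2027 is a Monday, so the first Monday is February 1 and the second is February 8.
1 September 2027 is a Wednesday, so the first Sunday is September 5 and the fourth is September 26.
14 April 2027 lies within the daylight-saving period (8 February – 26 September), so Noreph Canton is on daylight time, UTC+01:30.
18:30 Noreph Canton − 1h30m = 17:00 UTC.
1 March 2027 is a Monday, so the first Sunday is March 7 and the second is March 14.
1 November 2027 is a Monday, so the first Sunday is November 7.
At the standard offset (UTC−07:30), 17:00 UTC − 7h30m = 09:30 Galor Territory standard time.
The standard-time date in Galor Territory, 14 April 2027, lies within the daylight-saving period (14 March – 7 November), so Galor Territory is on daylight time, UTC−06:30.
17:00 UTC − 6h30m = 10:30 Galor Territory.

10:30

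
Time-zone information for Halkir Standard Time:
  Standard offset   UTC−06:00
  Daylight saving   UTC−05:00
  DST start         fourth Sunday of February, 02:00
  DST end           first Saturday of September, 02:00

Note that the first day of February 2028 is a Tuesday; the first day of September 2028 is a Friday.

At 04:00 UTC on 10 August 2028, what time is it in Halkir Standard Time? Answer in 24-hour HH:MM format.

1 February 2028 is a Tuesday, so the first Sunday is February 6 and the fourth is February 27.
1 September 2028 is a Friday, so the first Saturday is September 2.
At the standard offset (UTC−06:00), 04:00 UTC − 6h = 22:00 Halkir Standard Time standard time (rolling into the previous day, 9 August 2028).
The standard-time date in Halkir Standard Time, 9 August 2028, falls between 27 February and 2 September, so daylight saving is in effect and Halkir Standard Time is at UTC−05:00.
04:00 UTC − 5h = 23:00 local (rolling into the previous day, 9 August 2028).

23:00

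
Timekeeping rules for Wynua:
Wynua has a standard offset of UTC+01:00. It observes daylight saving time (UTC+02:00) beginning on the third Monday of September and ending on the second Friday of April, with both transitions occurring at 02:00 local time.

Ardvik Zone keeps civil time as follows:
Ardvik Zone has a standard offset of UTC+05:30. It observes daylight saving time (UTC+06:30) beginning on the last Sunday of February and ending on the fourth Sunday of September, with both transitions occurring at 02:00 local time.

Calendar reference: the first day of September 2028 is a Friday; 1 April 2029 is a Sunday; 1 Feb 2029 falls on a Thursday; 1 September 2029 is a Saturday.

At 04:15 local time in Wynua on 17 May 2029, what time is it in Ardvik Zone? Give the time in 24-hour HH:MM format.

1 September 2028 is a Friday, so the first Monday is September 4 and the third is September 18.
1 April 2029 is a Sunday, so the first Friday is April 6 and the second is April 13.
17 May 2029 does not fall between 18 September 2028 and 13 April 2029, so daylight saving is not in effect and Wynua is at UTC+01:00.
04:15 Wynua − 1h = 03:15 UTC.
1 February 2029 is a Thursday, so Sundays fall on 4, 11, 18, 25; the last is February 25.
1 September 2029 is a Saturday, so the first Sunday is September 2 and the fourth is September 23.
At the standard offset (UTC+05:30), 03:15 UTC + 5h30m = 08:45 Ardvik Zone standard time.
The standard-time date in Ardvik Zone, 17 May 2029, lies within the daylight-saving period (25 February – 23 September), so Ardvik Zone is on daylight time, UTC+06:30.
03:15 UTC + 6h30m = 09:45 Ardvik Zone.

09:45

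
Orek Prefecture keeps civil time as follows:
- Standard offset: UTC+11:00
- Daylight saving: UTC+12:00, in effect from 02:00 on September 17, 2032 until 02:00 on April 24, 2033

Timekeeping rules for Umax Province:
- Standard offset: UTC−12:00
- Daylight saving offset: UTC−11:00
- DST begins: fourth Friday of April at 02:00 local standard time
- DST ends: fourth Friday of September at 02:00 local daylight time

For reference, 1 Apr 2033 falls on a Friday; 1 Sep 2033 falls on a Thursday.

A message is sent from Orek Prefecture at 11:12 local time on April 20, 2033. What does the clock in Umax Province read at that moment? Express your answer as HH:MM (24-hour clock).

April 20, 2033 lies within the daylight-saving period (17 September 2032 – 24 April 2033), so Orek Prefecture is on daylight time, UTC+12:00.
11:12 Orek Prefecture − 12h = 23:12 UTC (rolling into the previous day, 19 April 2033).
1 April 2033 is a Friday, so the first Friday is April 1 and the fourth is April 22.
1 September 2033 is a Thursday, so the first Friday is September 2 and the fourth is September 23.
At the standard offset (UTC−12:00), 23:12 UTC − 12h = 11:12 Umax Province standard time.
Daylight saving runs 22 April – 23 September; the standard-time date in Umax Province, April 19, 2033, is outside that window, so Umax Province is on standard time at UTC−12:00.
23:12 UTC − 12h = 11:12 Umax Province.

11:12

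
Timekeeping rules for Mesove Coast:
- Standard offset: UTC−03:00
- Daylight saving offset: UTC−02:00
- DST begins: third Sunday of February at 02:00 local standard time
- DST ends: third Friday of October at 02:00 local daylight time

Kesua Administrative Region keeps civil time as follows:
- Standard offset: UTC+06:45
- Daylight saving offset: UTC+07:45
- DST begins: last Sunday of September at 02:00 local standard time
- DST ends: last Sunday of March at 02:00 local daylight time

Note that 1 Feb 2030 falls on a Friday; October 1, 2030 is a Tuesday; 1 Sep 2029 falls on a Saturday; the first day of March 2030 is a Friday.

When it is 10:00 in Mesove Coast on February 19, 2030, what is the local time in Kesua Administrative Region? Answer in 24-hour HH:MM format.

1 February 2030 is a Friday, so the first Sunday is February 3 and the third is February 17.
1 October 2030 is a Tuesday, so the first Friday is October 4 and the third is October 18.
February 19, 2030 falls between 17 February and 18 October, so daylight saving is in effect and Mesove Coast is at UTC−02:00.
10:00 Mesove Coast + 2h = 12:00 UTC.
1 September 2029 is a Saturday, so Sundays fall on 2, 9, 16, 23, 30; the last is September 30.
1 March 2030 is a Friday, so Sundays fall on 3, 10, 17, 24, 31; the last is March 31.
At the standard offset (UTC+06:45), 12:00 UTC + 6h45m = 18:45 Kesua Administrative Region standard time.
Daylight saving runs 30 September 2029 – 31 March 2030; the standard-time date in Kesua Administrative Region, February 19, 2030, is inside that window, so Kesua Administrative Region is at UTC+07:45.
12:00 UTC + 7h45m = 19:45 Kesua Administrative Region.

19:45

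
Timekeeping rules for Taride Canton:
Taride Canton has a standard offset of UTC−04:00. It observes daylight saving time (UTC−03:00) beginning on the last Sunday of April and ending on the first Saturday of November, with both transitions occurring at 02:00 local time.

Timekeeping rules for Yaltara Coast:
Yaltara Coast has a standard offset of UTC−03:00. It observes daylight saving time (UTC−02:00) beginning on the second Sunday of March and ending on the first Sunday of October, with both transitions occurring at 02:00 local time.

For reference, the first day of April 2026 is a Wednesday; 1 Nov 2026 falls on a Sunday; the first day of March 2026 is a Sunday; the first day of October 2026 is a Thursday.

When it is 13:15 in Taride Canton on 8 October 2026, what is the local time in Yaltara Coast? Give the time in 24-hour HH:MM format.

13:15

1 April 2026 is a Wednesday, so Sundays fall on 5, 12, 19, 26; the last is April 26.
1 November 2026 is a Sunday, so the first Saturday is November 7.
Daylight saving runs 26 April – 7 November; 8 October 2026 is inside that window, so Taride Canton is at UTC−03:00.
13:15 Taride Canton + 3h = 16:15 UTC.
1 March 2026 is a Sunday, so the first Sunday is March 1 and the second is March 8.
1 October 2026 is a Thursday, so the first Sunday is October 4.
At the standard offset (UTC−03:00), 16:15 UTC − 3h = 13:15 Yaltara Coast standard time.
The standard-time date in Yaltara Coast, 8 October 2026, is outside the daylight-saving period (8 March – 4 October), so Yaltara Coast is on standard time, UTC−03:00.
16:15 UTC − 3h = 13:15 Yaltara Coast.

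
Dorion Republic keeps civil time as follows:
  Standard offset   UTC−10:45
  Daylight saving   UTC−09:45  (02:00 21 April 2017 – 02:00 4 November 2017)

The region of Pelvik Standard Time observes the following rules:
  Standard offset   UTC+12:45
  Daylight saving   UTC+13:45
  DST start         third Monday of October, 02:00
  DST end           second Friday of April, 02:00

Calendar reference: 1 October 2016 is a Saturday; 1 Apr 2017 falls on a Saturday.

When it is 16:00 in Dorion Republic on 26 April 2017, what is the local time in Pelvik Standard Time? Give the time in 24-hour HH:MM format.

26 April 2017 falls between 21 April and 4 November, so daylight saving is in effect and Dorion Republic is at UTC−09:45.
16:00 Dorion Republic + 9h45m = 01:45 UTC (rolling into the next day, 27 April 2017).
1 October 2016 is a Saturday, so the first Monday is October 3 and the third is October 17.
1 April 2017 is a Saturday, so the first Friday is April 7 and the second is April 14.
At the standard offset (UTC+12:45), 01:45 UTC + 12h45m = 14:30 Pelvik Standard Time standard time.
The standard-time date in Pelvik Standard Time, 27 April 2017, does not fall between 17 October 2016 and 14 April 2017, so daylight saving is not in effect and Pelvik Standard Time is at UTC+12:45.
01:45 UTC + 12h45m = 14:30 Pelvik Standard Time.

14:30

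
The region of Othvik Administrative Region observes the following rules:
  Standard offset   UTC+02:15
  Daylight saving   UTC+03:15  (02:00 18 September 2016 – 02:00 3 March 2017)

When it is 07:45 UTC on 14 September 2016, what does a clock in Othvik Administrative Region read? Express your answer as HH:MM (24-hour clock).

10:00

At the standard offset (UTC+02:15), 07:45 UTC + 2h15m = 10:00 Othvik Administrative Region standard time.
The standard-time date in Othvik Administrative Region, 14 September 2016, does not fall between 18 September 2016 and 3 March 2017, so daylight saving is not in effect and Othvik Administrative Region is at UTC+02:15.
07:45 UTC + 2h15m = 10:00 local.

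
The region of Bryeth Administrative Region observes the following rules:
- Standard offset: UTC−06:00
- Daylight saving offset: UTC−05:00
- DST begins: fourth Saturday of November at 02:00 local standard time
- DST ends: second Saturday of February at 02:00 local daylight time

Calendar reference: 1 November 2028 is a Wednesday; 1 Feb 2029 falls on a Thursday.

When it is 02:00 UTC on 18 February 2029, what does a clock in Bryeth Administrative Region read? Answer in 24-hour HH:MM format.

1 November 2028 is a Wednesday, so the first Saturday is November 4 and the fourth is November 25.
1 February 2029 is a Thursday, so the first Saturday is February 3 and the second is February 10.
At the standard offset (UTC−06:00), 02:00 UTC − 6h = 20:00 Bryeth Administrative Region standard time (rolling into the previous day, 17 February 2029).
Daylight saving runs 25 November 2028 – 10 February 2029; the standard-time date in Bryeth Administrative Region, 17 February 2029, is outside that window, so Bryeth Administrative Region is on standard time at UTC−06:00.
02:00 UTC − 6h = 20:00 local (rolling into the previous day, 17 February 2029).

20:00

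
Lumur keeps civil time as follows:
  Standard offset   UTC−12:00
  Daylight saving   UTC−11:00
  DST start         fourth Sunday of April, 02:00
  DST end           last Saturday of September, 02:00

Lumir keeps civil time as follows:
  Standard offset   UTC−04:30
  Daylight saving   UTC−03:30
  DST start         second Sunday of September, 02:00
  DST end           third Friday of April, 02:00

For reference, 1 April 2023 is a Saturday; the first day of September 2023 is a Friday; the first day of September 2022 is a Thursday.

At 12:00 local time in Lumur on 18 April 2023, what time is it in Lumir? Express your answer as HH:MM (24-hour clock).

20:30

1 April 2023 is a Saturday, so the first Sunday is April 2 and the fourth is April 23.
1 September 2023 is a Friday, so Saturdays fall on 2, 9, 16, 23, 30; the last is September 30.
18 April 2023 does not fall between 23 April and 30 September, so daylight saving is not in effect and Lumur is at UTC−12:00.
12:00 Lumur + 12h = 00:00 UTC (rolling into the next day, 19 April 2023).
1 September 2022 is a Thursday, so the first Sunday is September 4 and the second is September 11.
1 April 2023 is a Saturday, so the first Friday is April 7 and the third is April 21.
At the standard offset (UTC−04:30), 00:00 UTC − 4h30m = 19:30 Lumir standard time (rolling into the previous day, 18 April 2023).
Daylight saving runs 11 September 2022 – 21 April 2023; the standard-time date in Lumir, 18 April 2023, is inside that window, so Lumir is at UTC−03:30.
00:00 UTC − 3h30m = 20:30 Lumir (rolling into the previous day, 18 April 2023).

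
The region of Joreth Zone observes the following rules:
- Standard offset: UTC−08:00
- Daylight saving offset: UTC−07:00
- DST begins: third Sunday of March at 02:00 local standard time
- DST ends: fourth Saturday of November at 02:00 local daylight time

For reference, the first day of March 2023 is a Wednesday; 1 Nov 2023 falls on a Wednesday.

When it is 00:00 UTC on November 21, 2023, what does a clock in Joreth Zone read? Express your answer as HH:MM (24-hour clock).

17:00

1 March 2023 is a Wednesday, so the first Sunday is March 5 and the third is March 19.
1 November 2023 is a Wednesday, so the first Saturday is November 4 and the fourth is November 25.
At the standard offset (UTC−08:00), 00:00 UTC − 8h = 16:00 Joreth Zone standard time (rolling into the previous day, 20 November 2023).
Daylight saving runs 19 March – 25 November; the standard-time date in Joreth Zone, November 20, 2023, is inside that window, so Joreth Zone is at UTC−07:00.
00:00 UTC − 7h = 17:00 local (rolling into the previous day, 20 November 2023).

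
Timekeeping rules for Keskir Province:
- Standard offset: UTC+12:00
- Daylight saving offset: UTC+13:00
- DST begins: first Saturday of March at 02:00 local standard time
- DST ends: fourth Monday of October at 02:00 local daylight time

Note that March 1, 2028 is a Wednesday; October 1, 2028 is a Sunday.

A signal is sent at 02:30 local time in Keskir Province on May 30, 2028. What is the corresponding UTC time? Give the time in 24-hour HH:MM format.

13:30

1 March 2028 is a Wednesday, so the first Saturday is March 4.
1 October 2028 is a Sunday, so the first Monday is October 2 and the fourth is October 23.
May 30, 2028 falls between 4 March and 23 October, so daylight saving is in effect and Keskir Province is at UTC+13:00.
02:30 local − 13h = 13:30 UTC (rolling into the previous day, 29 May 2028).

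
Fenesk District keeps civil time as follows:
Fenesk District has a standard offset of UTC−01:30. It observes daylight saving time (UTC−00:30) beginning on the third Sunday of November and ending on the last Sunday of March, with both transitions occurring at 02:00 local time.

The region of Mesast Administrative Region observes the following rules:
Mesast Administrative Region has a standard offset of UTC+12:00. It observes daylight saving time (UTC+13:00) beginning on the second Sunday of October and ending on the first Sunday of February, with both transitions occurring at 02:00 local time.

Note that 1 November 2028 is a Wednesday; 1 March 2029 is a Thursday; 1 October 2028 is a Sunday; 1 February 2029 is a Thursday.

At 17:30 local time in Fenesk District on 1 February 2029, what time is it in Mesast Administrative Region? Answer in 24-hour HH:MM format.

1 November 2028 is a Wednesday, so the first Sunday is November 5 and the third is November 19.
1 March 2029 is a Thursday, so Sundays fall on 4, 11, 18, 25; the last is March 25.
1 February 2029 falls between 19 November 2028 and 25 March 2029, so daylight saving is in effect and Fenesk District is at UTC−00:30.
17:30 Fenesk District + 0h30m = 18:00 UTC.
1 October 2028 is a Sunday, so the first Sunday is October 1 and the second is October 8.
1 February 2029 is a Thursday, so the first Sunday is February 4.
At the standard offset (UTC+12:00), 18:00 UTC + 12h = 06:00 Mesast Administrative Region standard time (rolling into the next day, 2 February 2029).
The standard-time date in Mesast Administrative Region, 2 February 2029, falls between 8 October 2028 and 4 February 2029, so daylight saving is in effect and Mesast Administrative Region is at UTC+13:00.
18:00 UTC + 13h = 07:00 Mesast Administrative Region (rolling into the next day, 2 February 2029).

07:00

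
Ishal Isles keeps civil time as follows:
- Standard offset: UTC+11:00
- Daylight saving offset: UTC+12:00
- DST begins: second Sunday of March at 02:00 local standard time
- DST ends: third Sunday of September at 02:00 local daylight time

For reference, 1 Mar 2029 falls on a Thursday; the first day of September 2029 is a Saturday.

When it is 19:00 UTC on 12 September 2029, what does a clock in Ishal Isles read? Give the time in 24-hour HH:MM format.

07:00

1 March 2029 is a Thursday, so the first Sunday is March 4 and the second is March 11.
1 September 2029 is a Saturday, so the first Sunday is September 2 and the third is September 16.
At the standard offset (UTC+11:00), 19:00 UTC + 11h = 06:00 Ishal Isles standard time (rolling into the next day, 13 September 2029).
The standard-time date in Ishal Isles, 13 September 2029, lies within the daylight-saving period (11 March – 16 September), so Ishal Isles is on daylight time, UTC+12:00.
19:00 UTC + 12h = 07:00 local (rolling into the next day, 13 September 2029).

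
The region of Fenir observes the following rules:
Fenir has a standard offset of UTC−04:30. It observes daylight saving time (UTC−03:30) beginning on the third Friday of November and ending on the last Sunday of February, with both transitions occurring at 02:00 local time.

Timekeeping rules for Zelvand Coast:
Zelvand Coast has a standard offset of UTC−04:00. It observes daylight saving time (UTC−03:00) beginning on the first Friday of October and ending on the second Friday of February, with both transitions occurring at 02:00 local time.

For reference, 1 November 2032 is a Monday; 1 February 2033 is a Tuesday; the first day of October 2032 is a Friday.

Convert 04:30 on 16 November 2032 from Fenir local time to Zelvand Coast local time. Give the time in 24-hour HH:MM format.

06:00

1 November 2032 is a Monday, so the first Friday is November 5 and the third is November 19.
1 February 2033 is a Tuesday, so Sundays fall on 6, 13, 20, 27; the last is February 27.
Daylight saving runs 19 November 2032 – 27 February 2033; 16 November 2032 is outside that window, so Fenir is on standard time at UTC−04:30.
04:30 Fenir + 4h30m = 09:00 UTC.
1 October 2032 is a Friday, so the first Friday is October 1.
1 February 2033 is a Tuesday, so the first Friday is February 4 and the second is February 11.
At the standard offset (UTC−04:00), 09:00 UTC − 4h = 05:00 Zelvand Coast standard time.
Daylight saving runs 1 October 2032 – 11 February 2033; the standard-time date in Zelvand Coast, 16 November 2032, is inside that window, so Zelvand Coast is at UTC−03:00.
09:00 UTC − 3h = 06:00 Zelvand Coast.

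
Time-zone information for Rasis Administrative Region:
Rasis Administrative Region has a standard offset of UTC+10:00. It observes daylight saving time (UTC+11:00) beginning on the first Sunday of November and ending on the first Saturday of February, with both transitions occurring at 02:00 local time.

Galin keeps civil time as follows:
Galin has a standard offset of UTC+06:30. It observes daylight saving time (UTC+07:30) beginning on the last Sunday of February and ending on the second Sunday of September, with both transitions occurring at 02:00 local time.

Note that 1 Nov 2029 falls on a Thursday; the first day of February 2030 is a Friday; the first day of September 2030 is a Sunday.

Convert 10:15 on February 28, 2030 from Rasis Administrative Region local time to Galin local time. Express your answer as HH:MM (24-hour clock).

07:45

1 November 2029 is a Thursday, so the first Sunday is November 4.
1 February 2030 is a Friday, so the first Saturday is February 2.
February 28, 2030 does not fall between 4 November 2029 and 2 February 2030, so daylight saving is not in effect and Rasis Administrative Region is at UTC+10:00.
10:15 Rasis Administrative Region − 10h = 00:15 UTC.
1 February 2030 is a Friday, so Sundays fall on 3, 10, 17, 24; the last is February 24.
1 September 2030 is a Sunday, so the first Sunday is September 1 and the second is September 8.
At the standard offset (UTC+06:30), 00:15 UTC + 6h30m = 06:45 Galin standard time.
Daylight saving runs 24 February – 8 September; the standard-time date in Galin, February 28, 2030, is inside that window, so Galin is at UTC+07:30.
00:15 UTC + 7h30m = 07:45 Galin.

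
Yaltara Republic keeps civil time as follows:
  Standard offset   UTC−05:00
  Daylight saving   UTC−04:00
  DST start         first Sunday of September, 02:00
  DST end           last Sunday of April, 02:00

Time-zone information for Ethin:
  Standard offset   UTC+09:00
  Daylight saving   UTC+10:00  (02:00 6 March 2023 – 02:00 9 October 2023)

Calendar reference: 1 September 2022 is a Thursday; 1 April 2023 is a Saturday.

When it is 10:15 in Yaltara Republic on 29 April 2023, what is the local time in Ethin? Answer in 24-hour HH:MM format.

1 September 2022 is a Thursday, so the first Sunday is September 4.
1 April 2023 is a Saturday, so Sundays fall on 2, 9, 16, 23, 30; the last is April 30.
29 April 2023 lies within the daylight-saving period (4 September 2022 – 30 April 2023), so Yaltara Republic is on daylight time, UTC−04:00.
10:15 Yaltara Republic + 4h = 14:15 UTC.
At the standard offset (UTC+09:00), 14:15 UTC + 9h = 23:15 Ethin standard time.
The standard-time date in Ethin, 29 April 2023, falls between 6 March and 9 October, so daylight saving is in effect and Ethin is at UTC+10:00.
14:15 UTC + 10h = 00:15 Ethin (rolling into the next day, 30 April 2023).

00:15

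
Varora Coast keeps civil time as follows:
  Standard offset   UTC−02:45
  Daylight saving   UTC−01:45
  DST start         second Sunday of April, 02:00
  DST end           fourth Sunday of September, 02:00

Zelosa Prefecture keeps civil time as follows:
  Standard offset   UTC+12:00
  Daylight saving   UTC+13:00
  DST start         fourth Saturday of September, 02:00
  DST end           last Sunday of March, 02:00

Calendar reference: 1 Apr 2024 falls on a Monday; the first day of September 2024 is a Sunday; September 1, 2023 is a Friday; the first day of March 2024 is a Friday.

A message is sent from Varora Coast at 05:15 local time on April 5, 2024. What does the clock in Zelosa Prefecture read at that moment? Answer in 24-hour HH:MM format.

20:00

1 April 2024 is a Monday, so the first Sunday is April 7 and the second is April 14.
1 September 2024 is a Sunday, so the first Sunday is September 1 and the fourth is September 22.
Daylight saving runs 14 April – 22 September; April 5, 2024 is outside that window, so Varora Coast is on standard time at UTC−02:45.
05:15 Varora Coast + 2h45m = 08:00 UTC.
1 September 2023 is a Friday, so the first Saturday is September 2 and the fourth is September 23.
1 March 2024 is a Friday, so Sundays fall on 3, 10, 17, 24, 31; the last is March 31.
At the standard offset (UTC+12:00), 08:00 UTC + 12h = 20:00 Zelosa Prefecture standard time.
The standard-time date in Zelosa Prefecture, April 5, 2024, is outside the daylight-saving period (23 September 2023 – 31 March 2024), so Zelosa Prefecture is on standard time, UTC+12:00.
08:00 UTC + 12h = 20:00 Zelosa Prefecture.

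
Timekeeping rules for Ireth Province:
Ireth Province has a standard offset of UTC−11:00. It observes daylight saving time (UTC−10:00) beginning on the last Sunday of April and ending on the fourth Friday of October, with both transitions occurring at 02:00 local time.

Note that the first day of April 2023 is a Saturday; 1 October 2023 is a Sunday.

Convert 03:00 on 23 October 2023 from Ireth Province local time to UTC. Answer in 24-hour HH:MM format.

13:00

1 April 2023 is a Saturday, so Sundays fall on 2, 9, 16, 23, 30; the last is April 30.
1 October 2023 is a Sunday, so the first Friday is October 6 and the fourth is October 27.
23 October 2023 lies within the daylight-saving period (30 April – 27 October), so Ireth Province is on daylight time, UTC−10:00.
03:00 local + 10h = 13:00 UTC.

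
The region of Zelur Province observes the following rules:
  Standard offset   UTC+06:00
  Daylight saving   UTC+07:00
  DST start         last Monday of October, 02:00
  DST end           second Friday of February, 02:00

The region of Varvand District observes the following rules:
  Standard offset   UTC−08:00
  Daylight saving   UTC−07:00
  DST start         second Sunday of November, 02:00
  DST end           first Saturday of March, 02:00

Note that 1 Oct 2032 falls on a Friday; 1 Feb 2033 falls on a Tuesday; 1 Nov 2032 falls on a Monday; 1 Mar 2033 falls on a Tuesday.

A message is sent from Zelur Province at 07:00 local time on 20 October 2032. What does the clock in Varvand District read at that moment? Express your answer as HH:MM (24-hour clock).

17:00

1 October 2032 is a Friday, so Mondays fall on 4, 11, 18, 25; the last is October 25.
1 February 2033 is a Tuesday, so the first Friday is February 4 and the second is February 11.
20 October 2032 does not fall between 25 October 2032 and 11 February 2033, so daylight saving is not in effect and Zelur Province is at UTC+06:00.
07:00 Zelur Province − 6h = 01:00 UTC.
1 November 2032 is a Monday, so the first Sunday is November 7 and the second is November 14.
1 March 2033 is a Tuesday, so the first Saturday is March 5.
At the standard offset (UTC−08:00), 01:00 UTC − 8h = 17:00 Varvand District standard time (rolling into the previous day, 19 October 2032).
The standard-time date in Varvand District, 19 October 2032, does not fall between 14 November 2032 and 5 March 2033, so daylight saving is not in effect and Varvand District is at UTC−08:00.
01:00 UTC − 8h = 17:00 Varvand District (rolling into the previous day, 19 October 2032).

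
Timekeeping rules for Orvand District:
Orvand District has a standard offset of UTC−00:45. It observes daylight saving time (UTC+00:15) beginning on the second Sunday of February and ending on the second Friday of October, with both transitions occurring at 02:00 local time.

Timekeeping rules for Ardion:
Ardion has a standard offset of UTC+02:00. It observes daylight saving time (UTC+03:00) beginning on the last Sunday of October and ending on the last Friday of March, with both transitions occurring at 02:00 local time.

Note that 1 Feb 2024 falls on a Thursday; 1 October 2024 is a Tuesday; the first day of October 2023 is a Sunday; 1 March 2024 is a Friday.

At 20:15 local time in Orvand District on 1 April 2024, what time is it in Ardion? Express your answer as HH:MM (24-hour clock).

1 February 2024 is a Thursday, so the first Sunday is February 4 and the second is February 11.
1 October 2024 is a Tuesday, so the first Friday is October 4 and the second is October 11.
1 April 2024 lies within the daylight-saving period (11 February – 11 October), so Orvand District is on daylight time, UTC+00:15.
20:15 Orvand District − 0h15m = 20:00 UTC.
1 October 2023 is a Sunday, so Sundays fall on 1, 8, 15, 22, 29; the last is October 29.
1 March 2024 is a Friday, so Fridays fall on 1, 8, 15, 22, 29; the last is March 29.
At the standard offset (UTC+02:00), 20:00 UTC + 2h = 22:00 Ardion standard time.
The standard-time date in Ardion, 1 April 2024, does not fall between 29 October 2023 and 29 March 2024, so daylight saving is not in effect and Ardion is at UTC+02:00.
20:00 UTC + 2h = 22:00 Ardion.

22:00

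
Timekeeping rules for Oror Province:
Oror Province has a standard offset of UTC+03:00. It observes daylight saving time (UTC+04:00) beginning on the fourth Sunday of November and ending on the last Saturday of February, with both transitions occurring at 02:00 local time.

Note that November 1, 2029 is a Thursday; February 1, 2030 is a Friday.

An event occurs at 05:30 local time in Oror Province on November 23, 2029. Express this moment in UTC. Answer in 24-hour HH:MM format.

1 November 2029 is a Thursday, so the first Sunday is November 4 and the fourth is November 25.
1 February 2030 is a Friday, so Saturdays fall on 2, 9, 16, 23; the last is February 23.
November 23, 2029 does not fall between 25 November 2029 and 23 February 2030, so daylight saving is not in effect and Oror Province is at UTC+03:00.
05:30 local − 3h = 02:30 UTC.

02:30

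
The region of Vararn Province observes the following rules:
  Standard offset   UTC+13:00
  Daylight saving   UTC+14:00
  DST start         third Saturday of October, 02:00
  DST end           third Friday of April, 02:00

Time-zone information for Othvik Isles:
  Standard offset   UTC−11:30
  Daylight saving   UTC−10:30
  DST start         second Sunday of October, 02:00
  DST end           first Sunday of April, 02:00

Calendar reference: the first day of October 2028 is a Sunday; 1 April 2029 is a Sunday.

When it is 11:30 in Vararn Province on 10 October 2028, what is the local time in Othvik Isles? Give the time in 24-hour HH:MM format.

1 October 2028 is a Sunday, so the first Saturday is October 7 and the third is October 21.
1 April 2029 is a Sunday, so the first Friday is April 6 and the third is April 20.
Daylight saving runs 21 October 2028 – 20 April 2029; 10 October 2028 is outside that window, so Vararn Province is on standard time at UTC+13:00.
11:30 Vararn Province − 13h = 22:30 UTC (rolling into the previous day, 9 October 2028).
1 October 2028 is a Sunday, so the first Sunday is October 1 and the second is October 8.
1 April 2029 is a Sunday, so the first Sunday is April 1.
At the standard offset (UTC−11:30), 22:30 UTC − 11h30m = 11:00 Othvik Isles standard time.
Daylight saving runs 8 October 2028 – 1 April 2029; the standard-time date in Othvik Isles, 9 October 2028, is inside that window, so Othvik Isles is at UTC−10:30.
22:30 UTC − 10h30m = 12:00 Othvik Isles.

12:00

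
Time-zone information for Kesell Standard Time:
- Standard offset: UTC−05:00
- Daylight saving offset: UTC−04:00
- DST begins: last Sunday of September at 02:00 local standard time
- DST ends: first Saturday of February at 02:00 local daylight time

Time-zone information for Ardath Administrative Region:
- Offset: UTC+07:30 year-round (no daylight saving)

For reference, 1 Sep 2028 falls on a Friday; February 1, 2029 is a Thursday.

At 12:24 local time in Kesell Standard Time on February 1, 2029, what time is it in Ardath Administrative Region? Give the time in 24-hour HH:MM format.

23:54

1 September 2028 is a Friday, so Sundays fall on 3, 10, 17, 24; the last is September 24.
1 February 2029 is a Thursday, so the first Saturday is February 3.
Daylight saving runs 24 September 2028 – 3 February 2029; February 1, 2029 is inside that window, so Kesell Standard Time is at UTC−04:00.
12:24 Kesell Standard Time + 4h = 16:24 UTC.
Ardath Administrative Region stays on UTC+07:30 all year.
16:24 UTC + 7h30m = 23:54 Ardath Administrative Region.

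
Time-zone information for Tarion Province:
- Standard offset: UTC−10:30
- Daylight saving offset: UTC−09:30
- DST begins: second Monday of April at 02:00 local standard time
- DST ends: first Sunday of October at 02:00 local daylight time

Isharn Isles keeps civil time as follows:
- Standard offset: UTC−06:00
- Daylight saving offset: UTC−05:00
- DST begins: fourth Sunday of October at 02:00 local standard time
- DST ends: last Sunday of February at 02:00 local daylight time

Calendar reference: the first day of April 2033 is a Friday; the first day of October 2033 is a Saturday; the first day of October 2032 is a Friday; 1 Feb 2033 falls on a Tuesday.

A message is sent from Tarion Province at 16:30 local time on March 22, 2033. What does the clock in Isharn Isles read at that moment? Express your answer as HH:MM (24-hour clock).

21:00

1 April 2033 is a Friday, so the first Monday is April 4 and the second is April 11.
1 October 2033 is a Saturday, so the first Sunday is October 2.
March 22, 2033 does not fall between 11 April and 2 October, so daylight saving is not in effect and Tarion Province is at UTC−10:30.
16:30 Tarion Province + 10h30m = 03:00 UTC (rolling into the next day, 23 March 2033).
1 October 2032 is a Friday, so the first Sunday is October 3 and the fourth is October 24.
1 February 2033 is a Tuesday, so Sundays fall on 6, 13, 20, 27; the last is February 27.
At the standard offset (UTC−06:00), 03:00 UTC − 6h = 21:00 Isharn Isles standard time (rolling into the previous day, 22 March 2033).
The standard-time date in Isharn Isles, March 22, 2033, is outside the daylight-saving period (24 October 2032 – 27 February 2033), so Isharn Isles is on standard time, UTC−06:00.
03:00 UTC − 6h = 21:00 Isharn Isles (rolling into the previous day, 22 March 2033).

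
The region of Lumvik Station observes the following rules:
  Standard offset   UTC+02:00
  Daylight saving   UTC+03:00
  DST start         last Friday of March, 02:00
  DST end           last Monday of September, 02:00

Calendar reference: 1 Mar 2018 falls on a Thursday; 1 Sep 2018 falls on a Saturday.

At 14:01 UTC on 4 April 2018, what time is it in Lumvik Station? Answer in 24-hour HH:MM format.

17:01

1 March 2018 is a Thursday, so Fridays fall on 2, 9, 16, 23, 30; the last is March 30.
1 September 2018 is a Saturday, so Mondays fall on 3, 10, 17, 24; the last is September 24.
At the standard offset (UTC+02:00), 14:01 UTC + 2h = 16:01 Lumvik Station standard time.
The standard-time date in Lumvik Station, 4 April 2018, lies within the daylight-saving period (30 March – 24 September), so Lumvik Station is on daylight time, UTC+03:00.
14:01 UTC + 3h = 17:01 local.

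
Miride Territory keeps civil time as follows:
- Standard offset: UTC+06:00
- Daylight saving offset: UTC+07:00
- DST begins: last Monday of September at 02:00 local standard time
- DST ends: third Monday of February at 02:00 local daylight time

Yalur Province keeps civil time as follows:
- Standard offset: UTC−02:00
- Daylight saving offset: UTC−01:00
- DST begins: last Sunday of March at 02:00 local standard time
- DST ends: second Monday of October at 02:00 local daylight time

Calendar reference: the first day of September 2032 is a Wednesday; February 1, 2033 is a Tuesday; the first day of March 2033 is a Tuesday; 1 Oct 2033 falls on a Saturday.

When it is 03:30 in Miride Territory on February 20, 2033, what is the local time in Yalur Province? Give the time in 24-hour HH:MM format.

1 September 2032 is a Wednesday, so Mondays fall on 6, 13, 20, 27; the last is September 27.
1 February 2033 is a Tuesday, so the first Monday is February 7 and the third is February 21.
February 20, 2033 lies within the daylight-saving period (27 September 2032 – 21 February 2033), so Miride Territory is on daylight time, UTC+07:00.
03:30 Miride Territory − 7h = 20:30 UTC (rolling into the previous day, 19 February 2033).
1 March 2033 is a Tuesday, so Sundays fall on 6, 13, 20, 27; the last is March 27.
1 October 2033 is a Saturday, so the first Monday is October 3 and the second is October 10.
At the standard offset (UTC−02:00), 20:30 UTC − 2h = 18:30 Yalur Province standard time.
Daylight saving runs 27 March – 10 October; the standard-time date in Yalur Province, February 19, 2033, is outside that window, so Yalur Province is on standard time at UTC−02:00.
20:30 UTC − 2h = 18:30 Yalur Province.

18:30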